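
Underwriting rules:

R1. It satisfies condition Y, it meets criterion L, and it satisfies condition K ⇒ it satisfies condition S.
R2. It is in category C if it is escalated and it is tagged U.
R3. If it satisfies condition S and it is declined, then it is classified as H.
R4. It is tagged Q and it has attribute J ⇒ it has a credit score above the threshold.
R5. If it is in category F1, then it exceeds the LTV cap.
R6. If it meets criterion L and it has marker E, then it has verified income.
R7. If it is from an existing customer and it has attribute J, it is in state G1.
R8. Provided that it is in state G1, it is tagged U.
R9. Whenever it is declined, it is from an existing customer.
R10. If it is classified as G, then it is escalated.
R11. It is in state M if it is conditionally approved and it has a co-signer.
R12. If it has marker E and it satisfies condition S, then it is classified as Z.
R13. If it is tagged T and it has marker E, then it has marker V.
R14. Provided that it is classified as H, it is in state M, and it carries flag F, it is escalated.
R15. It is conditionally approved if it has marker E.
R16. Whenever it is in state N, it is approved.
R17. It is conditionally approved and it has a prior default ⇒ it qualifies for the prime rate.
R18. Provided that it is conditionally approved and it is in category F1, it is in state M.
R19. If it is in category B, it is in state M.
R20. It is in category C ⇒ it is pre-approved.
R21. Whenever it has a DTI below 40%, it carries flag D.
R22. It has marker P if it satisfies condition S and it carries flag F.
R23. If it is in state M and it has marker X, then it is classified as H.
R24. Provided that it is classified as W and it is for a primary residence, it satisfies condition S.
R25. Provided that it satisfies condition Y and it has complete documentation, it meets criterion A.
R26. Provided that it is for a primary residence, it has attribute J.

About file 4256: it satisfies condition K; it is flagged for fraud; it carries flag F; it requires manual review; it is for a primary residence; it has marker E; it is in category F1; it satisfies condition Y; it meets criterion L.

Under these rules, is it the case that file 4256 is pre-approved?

No

Forward chaining from the given facts derives: satisfies condition S, exceeds the LTV cap, has verified income, is classified as Z, is conditionally approved, is in state M, has marker P, has attribute J.
The only rule concluding "it is pre-approved" is R20, which needs "it is in category C"; that is never established.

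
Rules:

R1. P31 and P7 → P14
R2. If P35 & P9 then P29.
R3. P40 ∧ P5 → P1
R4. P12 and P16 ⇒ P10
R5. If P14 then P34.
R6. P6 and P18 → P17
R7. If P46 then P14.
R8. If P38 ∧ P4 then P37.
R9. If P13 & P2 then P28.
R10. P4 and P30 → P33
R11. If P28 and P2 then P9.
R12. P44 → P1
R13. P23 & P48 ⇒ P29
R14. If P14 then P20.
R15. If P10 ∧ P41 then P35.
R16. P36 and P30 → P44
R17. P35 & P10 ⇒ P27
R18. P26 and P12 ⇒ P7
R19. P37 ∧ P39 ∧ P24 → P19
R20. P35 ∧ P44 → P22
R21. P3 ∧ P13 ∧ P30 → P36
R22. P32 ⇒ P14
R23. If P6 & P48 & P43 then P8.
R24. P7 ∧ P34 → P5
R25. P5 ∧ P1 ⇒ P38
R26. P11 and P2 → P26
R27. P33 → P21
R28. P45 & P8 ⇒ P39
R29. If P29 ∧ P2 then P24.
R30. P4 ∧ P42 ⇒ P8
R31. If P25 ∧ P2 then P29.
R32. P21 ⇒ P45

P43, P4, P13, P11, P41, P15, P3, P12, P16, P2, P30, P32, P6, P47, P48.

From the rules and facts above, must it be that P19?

Yes

P10  (by R4: P12, P16)
P28  (by R9: P13, P2)
P33  (by R10: P4, P30)
P9  (by R11: P28, P2)
P35  (by R15: P10, P41)
P36  (by R21: P3, P13, P30)
P14  (by R22: P32)
P8  (by R23: P6, P48, P43)
P26  (by R26: P11, P2)
P21  (by R27: P33)
P45  (by R32: P21)
P29  (by R2: P35, P9)
P34  (by R5: P14)
P44  (by R16: P36, P30)
P7  (by R18: P26, P12)
P5  (by R24: P7, P34)
P39  (by R28: P45, P8)
P24  (by R29: P29, P2)
P1  (by R12: P44)
P38  (by R25: P5, P1)
P37  (by R8: P38, P4)
P19  (by R19: P37, P39, P24)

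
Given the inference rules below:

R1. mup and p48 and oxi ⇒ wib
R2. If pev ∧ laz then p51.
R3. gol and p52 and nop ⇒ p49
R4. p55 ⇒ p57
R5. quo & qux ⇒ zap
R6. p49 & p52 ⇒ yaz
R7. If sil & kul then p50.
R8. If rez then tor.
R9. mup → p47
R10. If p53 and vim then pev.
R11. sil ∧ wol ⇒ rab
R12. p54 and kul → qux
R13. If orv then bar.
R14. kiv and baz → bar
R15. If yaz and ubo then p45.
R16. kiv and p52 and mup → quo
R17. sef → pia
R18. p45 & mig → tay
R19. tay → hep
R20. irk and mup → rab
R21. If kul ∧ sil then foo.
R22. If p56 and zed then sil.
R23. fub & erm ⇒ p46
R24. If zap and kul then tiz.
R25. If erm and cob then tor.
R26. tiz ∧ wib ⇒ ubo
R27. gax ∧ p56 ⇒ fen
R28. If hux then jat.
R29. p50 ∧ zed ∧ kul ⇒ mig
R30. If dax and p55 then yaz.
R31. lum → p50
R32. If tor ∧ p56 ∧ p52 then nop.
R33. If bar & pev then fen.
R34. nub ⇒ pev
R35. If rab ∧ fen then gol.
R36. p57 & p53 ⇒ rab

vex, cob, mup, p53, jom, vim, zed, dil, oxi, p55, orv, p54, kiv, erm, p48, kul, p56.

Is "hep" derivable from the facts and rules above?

Forward chaining from the given facts derives: wib, p57, p47, pev, qux, bar, sil, tor, fen, rab, p50, foo, mig, gol.
The only rule concluding hep is R19, which needs tay; that is never established.

No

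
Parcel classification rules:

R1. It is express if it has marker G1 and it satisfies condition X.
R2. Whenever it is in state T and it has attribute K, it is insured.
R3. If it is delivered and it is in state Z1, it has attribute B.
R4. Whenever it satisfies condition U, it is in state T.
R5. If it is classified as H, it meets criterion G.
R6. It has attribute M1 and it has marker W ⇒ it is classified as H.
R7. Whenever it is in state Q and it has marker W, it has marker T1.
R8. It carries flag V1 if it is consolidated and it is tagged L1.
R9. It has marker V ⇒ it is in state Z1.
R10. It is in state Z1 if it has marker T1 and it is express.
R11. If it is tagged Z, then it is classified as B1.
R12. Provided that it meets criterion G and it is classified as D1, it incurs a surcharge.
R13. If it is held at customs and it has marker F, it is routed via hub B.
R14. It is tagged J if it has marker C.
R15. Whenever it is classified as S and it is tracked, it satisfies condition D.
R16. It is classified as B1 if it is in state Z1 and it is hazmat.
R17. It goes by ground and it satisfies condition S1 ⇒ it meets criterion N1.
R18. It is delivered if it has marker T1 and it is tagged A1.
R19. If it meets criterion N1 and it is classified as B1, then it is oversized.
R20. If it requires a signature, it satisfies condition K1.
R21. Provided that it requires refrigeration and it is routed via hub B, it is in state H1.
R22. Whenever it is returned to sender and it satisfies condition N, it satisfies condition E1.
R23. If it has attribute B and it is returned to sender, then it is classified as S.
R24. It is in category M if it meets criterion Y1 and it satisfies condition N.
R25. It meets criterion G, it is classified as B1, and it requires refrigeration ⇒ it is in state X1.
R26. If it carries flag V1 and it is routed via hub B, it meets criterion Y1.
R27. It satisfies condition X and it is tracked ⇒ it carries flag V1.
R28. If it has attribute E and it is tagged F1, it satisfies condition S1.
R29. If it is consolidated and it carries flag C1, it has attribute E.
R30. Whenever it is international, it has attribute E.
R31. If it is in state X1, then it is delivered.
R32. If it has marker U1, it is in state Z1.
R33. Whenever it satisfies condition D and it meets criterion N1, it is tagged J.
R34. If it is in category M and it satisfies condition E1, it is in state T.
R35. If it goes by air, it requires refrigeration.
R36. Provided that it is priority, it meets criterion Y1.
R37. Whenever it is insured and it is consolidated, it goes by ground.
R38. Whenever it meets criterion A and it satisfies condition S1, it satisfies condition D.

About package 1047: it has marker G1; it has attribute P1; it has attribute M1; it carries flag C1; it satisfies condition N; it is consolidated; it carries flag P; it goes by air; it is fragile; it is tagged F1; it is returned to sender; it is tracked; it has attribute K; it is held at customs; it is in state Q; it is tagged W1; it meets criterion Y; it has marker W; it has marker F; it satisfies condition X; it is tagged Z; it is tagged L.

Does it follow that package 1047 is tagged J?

Yes

By R1 (it has marker G1, it satisfies condition X): it is express.
By R6 (it has attribute M1, it has marker W): it is classified as H.
By R7 (it is in state Q, it has marker W): it has marker T1.
By R10 (it has marker T1, it is express): it is in state Z1.
By R11 (it is tagged Z): it is classified as B1.
By R13 (it is held at customs, it has marker F): it is routed via hub B.
By R22 (it is returned to sender, it satisfies condition N): it satisfies condition E1.
By R27 (it satisfies condition X, it is tracked): it carries flag V1.
By R29 (it is consolidated, it carries flag C1): it has attribute E.
By R35 (it goes by air): it requires refrigeration.
By R5 (it is classified as H): it meets criterion G.
By R25 (it meets criterion G, it is classified as B1, it requires refrigeration): it is in state X1.
By R26 (it carries flag V1, it is routed via hub B): it meets criterion Y1.
By R28 (it has attribute E, it is tagged F1): it satisfies condition S1.
By R31 (it is in state X1): it is delivered.
By R3 (it is delivered, it is in state Z1): it has attribute B.
By R23 (it has attribute B, it is returned to sender): it is classified as S.
By R24 (it meets criterion Y1, it satisfies condition N): it is in category M.
By R34 (it is in category M, it satisfies condition E1): it is in state T.
By R2 (it is in state T, it has attribute K): it is insured.
By R15 (it is classified as S, it is tracked): it satisfies condition D.
By R37 (it is insured, it is consolidated): it goes by ground.
By R17 (it goes by ground, it satisfies condition S1): it meets criterion N1.
By R33 (it satisfies condition D, it meets criterion N1): it is tagged J.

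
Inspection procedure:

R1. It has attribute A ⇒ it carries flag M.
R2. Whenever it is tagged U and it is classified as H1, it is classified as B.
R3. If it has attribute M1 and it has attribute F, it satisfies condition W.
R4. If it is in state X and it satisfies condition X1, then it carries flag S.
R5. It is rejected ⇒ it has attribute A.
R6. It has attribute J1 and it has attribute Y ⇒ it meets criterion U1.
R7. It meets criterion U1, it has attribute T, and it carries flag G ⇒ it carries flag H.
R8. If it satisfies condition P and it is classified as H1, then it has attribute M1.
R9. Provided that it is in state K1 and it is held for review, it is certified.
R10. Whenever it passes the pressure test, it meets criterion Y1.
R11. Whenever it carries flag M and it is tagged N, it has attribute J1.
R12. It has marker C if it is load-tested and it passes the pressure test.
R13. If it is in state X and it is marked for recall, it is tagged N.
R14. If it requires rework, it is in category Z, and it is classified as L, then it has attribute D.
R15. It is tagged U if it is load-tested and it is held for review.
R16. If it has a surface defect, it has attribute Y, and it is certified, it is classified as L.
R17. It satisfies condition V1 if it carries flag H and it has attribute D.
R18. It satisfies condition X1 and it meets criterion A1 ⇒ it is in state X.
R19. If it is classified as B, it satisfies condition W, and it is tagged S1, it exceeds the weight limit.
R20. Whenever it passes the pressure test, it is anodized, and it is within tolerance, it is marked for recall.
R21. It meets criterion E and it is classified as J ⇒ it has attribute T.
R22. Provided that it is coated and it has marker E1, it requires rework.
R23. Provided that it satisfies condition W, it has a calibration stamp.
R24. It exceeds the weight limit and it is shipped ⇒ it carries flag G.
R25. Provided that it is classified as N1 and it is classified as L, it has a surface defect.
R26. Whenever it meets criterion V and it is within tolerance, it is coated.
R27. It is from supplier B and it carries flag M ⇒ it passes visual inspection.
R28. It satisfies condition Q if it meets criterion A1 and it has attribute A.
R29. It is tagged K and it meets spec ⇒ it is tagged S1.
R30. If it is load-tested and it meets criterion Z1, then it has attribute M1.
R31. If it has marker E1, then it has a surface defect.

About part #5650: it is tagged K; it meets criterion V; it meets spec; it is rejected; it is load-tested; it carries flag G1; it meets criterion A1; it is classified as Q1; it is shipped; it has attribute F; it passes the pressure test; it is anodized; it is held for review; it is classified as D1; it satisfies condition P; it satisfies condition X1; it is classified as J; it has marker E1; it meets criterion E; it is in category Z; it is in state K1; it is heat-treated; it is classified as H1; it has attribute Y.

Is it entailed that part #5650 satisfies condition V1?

Forward chaining from the given facts derives: has attribute A, has attribute M1, is certified, meets criterion Y1, has marker C, is tagged U, is in state X, has attribute T, satisfies condition Q, is tagged S1, has a surface defect, carries flag M, is classified as B, satisfies condition W, carries flag S, is classified as L, exceeds the weight limit, has a calibration stamp, carries flag G.
The only rule concluding "it satisfies condition V1" is R17, which needs "it carries flag H"; that is never established.

No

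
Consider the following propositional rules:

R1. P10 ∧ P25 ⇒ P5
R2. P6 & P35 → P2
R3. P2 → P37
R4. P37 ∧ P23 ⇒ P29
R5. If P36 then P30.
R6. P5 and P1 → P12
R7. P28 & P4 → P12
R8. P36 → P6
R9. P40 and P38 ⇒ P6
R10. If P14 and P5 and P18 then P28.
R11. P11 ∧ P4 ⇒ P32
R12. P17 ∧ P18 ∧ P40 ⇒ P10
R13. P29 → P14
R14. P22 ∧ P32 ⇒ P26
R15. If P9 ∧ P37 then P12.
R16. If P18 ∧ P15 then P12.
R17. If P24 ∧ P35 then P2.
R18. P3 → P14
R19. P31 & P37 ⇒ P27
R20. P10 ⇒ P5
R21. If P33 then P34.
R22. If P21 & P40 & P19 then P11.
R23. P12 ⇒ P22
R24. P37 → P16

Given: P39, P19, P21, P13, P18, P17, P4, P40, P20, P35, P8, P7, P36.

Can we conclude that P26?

Forward chaining from the given facts derives: P30, P6, P10, P5, P11, P2, P37, P32, P16.
The only rule concluding P26 is R14, which needs P22; that is never established.

No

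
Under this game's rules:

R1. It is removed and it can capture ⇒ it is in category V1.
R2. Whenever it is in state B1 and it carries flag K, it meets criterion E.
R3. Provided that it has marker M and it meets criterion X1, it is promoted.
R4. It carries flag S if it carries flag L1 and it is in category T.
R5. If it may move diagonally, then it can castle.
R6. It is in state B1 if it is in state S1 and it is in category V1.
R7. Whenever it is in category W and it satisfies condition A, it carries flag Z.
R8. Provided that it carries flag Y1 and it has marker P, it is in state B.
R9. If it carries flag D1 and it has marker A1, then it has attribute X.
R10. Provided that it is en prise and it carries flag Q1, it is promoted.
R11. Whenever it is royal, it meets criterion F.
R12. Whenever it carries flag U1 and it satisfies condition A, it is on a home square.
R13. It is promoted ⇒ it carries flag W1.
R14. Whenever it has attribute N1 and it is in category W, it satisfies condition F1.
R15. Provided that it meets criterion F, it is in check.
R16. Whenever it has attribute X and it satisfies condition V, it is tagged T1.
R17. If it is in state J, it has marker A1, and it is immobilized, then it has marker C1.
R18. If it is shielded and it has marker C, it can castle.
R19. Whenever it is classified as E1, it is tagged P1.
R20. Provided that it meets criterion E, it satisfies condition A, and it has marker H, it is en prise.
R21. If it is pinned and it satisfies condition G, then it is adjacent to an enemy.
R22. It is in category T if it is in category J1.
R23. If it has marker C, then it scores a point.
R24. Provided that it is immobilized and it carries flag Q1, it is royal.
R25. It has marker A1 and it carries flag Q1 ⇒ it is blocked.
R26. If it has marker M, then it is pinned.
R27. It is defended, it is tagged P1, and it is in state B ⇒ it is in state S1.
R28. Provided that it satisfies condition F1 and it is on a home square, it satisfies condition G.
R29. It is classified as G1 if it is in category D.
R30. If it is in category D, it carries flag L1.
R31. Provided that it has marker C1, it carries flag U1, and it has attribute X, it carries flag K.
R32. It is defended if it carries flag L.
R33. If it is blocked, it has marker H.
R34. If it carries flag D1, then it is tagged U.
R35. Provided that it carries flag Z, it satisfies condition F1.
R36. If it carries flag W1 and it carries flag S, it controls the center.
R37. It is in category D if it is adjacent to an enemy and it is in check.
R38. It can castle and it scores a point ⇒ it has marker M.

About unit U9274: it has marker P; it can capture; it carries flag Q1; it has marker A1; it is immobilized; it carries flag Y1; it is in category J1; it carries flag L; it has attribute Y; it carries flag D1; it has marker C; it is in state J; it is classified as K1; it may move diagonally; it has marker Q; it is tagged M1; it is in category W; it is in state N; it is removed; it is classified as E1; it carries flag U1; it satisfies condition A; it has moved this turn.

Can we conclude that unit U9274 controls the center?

Yes

By R1 (it is removed, it can capture): it is in category V1.
By R5 (it may move diagonally): it can castle.
By R7 (it is in category W, it satisfies condition A): it carries flag Z.
By R8 (it carries flag Y1, it has marker P): it is in state B.
By R9 (it carries flag D1, it has marker A1): it has attribute X.
By R12 (it carries flag U1, it satisfies condition A): it is on a home square.
By R17 (it is in state J, it has marker A1, it is immobilized): it has marker C1.
By R19 (it is classified as E1): it is tagged P1.
By R22 (it is in category J1): it is in category T.
By R23 (it has marker C): it scores a point.
By R24 (it is immobilized, it carries flag Q1): it is royal.
By R25 (it has marker A1, it carries flag Q1): it is blocked.
By R31 (it has marker C1, it carries flag U1, it has attribute X): it carries flag K.
By R32 (it carries flag L): it is defended.
By R33 (it is blocked): it has marker H.
By R35 (it carries flag Z): it satisfies condition F1.
By R38 (it can castle, it scores a point): it has marker M.
By R11 (it is royal): it meets criterion F.
By R15 (it meets criterion F): it is in check.
By R26 (it has marker M): it is pinned.
By R27 (it is defended, it is tagged P1, it is in state B): it is in state S1.
By R28 (it satisfies condition F1, it is on a home square): it satisfies condition G.
By R6 (it is in state S1, it is in category V1): it is in state B1.
By R21 (it is pinned, it satisfies condition G): it is adjacent to an enemy.
By R37 (it is adjacent to an enemy, it is in check): it is in category D.
By R2 (it is in state B1, it carries flag K): it meets criterion E.
By R20 (it meets criterion E, it satisfies condition A, it has marker H): it is en prise.
By R30 (it is in category D): it carries flag L1.
By R4 (it carries flag L1, it is in category T): it carries flag S.
By R10 (it is en prise, it carries flag Q1): it is promoted.
By R13 (it is promoted): it carries flag W1.
By R36 (it carries flag W1, it carries flag S): it controls the center.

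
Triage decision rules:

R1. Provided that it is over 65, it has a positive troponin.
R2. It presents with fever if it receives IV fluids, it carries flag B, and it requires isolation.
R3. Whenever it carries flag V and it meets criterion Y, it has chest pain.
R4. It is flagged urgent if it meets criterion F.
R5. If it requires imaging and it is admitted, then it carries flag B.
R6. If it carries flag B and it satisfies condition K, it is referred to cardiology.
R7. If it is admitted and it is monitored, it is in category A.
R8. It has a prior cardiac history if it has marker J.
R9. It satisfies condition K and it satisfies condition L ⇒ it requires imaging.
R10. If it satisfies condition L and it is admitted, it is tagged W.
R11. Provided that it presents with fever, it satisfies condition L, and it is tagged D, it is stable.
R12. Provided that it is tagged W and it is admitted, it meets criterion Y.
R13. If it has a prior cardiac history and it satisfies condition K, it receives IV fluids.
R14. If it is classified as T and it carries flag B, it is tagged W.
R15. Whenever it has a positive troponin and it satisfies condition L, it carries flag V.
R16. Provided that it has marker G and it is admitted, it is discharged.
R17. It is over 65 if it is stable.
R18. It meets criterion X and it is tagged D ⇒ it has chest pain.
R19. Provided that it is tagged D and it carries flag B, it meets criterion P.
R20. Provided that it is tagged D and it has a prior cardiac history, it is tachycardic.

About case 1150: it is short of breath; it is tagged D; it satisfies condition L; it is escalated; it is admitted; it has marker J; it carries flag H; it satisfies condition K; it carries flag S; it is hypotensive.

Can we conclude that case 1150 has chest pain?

No

Forward chaining from the given facts derives: has a prior cardiac history, requires imaging, is tagged W, meets criterion Y, receives IV fluids, is tachycardic, carries flag B, is referred to cardiology, meets criterion P.
Rules concluding "it has chest pain": R3 needs "it carries flag V"; R18 needs "it meets criterion X" — none of these are established.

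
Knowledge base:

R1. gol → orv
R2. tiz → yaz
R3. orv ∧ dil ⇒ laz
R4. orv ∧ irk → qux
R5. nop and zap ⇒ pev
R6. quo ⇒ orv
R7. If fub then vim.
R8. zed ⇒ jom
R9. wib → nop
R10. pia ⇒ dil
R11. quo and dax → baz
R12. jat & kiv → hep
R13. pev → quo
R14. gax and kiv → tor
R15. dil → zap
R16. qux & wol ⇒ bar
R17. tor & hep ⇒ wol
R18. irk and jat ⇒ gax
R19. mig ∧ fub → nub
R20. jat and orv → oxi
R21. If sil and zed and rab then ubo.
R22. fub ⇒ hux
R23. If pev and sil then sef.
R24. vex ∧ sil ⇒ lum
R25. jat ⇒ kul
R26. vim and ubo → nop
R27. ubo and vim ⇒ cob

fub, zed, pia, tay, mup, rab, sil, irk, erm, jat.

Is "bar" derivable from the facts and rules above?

No

Forward chaining from the given facts derives: vim, jom, dil, zap, gax, ubo, hux, kul, nop, cob, pev, quo, sef, orv, oxi, laz, qux.
The only rule concluding bar is R16, which needs wol; that is never established.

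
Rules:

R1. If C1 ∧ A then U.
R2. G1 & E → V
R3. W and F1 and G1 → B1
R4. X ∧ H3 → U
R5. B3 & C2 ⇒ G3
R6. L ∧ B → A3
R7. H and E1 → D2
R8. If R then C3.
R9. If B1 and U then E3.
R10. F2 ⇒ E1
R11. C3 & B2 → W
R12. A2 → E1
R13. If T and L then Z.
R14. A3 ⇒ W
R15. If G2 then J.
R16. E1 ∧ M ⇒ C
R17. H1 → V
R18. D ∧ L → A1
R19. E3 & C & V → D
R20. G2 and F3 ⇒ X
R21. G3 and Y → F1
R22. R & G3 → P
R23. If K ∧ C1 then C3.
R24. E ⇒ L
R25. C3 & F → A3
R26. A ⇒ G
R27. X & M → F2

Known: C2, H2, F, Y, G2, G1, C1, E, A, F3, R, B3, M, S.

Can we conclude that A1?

U  (by R1: C1, A)
V  (by R2: G1, E)
G3  (by R5: B3, C2)
C3  (by R8: R)
X  (by R20: G2, F3)
F1  (by R21: G3, Y)
L  (by R24: E)
A3  (by R25: C3, F)
F2  (by R27: X, M)
E1  (by R10: F2)
W  (by R14: A3)
C  (by R16: E1, M)
B1  (by R3: W, F1, G1)
E3  (by R9: B1, U)
D  (by R19: E3, C, V)
A1  (by R18: D, L)

Yes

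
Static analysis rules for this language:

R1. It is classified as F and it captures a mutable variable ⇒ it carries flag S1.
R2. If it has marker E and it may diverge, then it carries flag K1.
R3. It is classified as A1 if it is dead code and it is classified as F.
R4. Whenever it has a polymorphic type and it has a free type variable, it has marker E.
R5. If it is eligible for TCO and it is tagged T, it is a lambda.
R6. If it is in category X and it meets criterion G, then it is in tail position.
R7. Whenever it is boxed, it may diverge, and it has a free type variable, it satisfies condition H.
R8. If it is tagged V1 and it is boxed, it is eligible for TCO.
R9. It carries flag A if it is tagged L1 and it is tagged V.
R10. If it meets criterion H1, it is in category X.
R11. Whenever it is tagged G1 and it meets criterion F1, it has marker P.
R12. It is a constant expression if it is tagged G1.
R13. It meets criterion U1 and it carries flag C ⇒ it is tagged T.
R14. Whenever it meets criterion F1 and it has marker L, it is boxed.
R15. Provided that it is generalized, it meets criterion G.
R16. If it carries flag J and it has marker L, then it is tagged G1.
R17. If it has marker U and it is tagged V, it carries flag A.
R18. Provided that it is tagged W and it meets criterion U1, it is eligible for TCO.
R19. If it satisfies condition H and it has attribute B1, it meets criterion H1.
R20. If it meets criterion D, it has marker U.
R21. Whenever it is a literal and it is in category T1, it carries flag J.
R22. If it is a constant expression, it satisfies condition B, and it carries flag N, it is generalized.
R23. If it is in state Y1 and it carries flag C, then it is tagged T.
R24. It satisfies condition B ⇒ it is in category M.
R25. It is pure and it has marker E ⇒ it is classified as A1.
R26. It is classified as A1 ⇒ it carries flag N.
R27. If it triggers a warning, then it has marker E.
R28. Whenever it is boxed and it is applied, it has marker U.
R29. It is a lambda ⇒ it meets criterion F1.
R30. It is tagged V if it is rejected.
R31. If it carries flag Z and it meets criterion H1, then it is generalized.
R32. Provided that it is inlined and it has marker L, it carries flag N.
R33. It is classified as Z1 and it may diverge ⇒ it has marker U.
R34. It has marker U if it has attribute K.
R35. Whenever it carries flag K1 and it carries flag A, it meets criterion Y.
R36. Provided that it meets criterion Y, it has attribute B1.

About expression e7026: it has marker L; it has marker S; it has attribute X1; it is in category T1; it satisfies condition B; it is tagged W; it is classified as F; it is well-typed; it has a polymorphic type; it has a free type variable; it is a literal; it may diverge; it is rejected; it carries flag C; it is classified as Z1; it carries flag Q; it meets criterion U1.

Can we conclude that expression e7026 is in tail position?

Forward chaining from the given facts derives: has marker E, is tagged T, is eligible for TCO, carries flag J, is in category M, is tagged V, has marker U, carries flag K1, is a lambda, is tagged G1, carries flag A, meets criterion F1, meets criterion Y, has attribute B1, has marker P, is a constant expression, is boxed, satisfies condition H, meets criterion H1, is in category X.
The only rule concluding "it is in tail position" is R6, which needs "it meets criterion G"; that is never established.

No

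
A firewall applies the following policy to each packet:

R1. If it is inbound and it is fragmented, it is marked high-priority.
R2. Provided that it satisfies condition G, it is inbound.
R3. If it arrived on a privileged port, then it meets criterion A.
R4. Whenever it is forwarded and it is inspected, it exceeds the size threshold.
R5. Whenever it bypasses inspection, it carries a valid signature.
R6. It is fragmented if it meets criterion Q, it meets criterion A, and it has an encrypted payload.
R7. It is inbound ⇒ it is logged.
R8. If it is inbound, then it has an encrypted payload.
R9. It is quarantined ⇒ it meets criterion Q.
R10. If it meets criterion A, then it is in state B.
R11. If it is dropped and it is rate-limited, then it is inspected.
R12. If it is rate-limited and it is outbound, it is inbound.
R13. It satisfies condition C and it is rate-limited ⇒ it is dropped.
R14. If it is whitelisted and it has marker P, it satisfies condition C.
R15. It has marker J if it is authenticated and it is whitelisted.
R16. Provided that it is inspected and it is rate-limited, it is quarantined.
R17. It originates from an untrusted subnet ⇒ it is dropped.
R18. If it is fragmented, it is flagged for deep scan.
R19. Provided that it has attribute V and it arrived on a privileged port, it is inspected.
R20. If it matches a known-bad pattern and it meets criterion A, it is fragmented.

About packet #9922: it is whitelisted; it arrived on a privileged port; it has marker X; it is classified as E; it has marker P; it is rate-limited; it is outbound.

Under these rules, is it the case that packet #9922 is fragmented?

Yes

By R3 (it arrived on a privileged port): it meets criterion A.
By R12 (it is rate-limited, it is outbound): it is inbound.
By R14 (it is whitelisted, it has marker P): it satisfies condition C.
By R8 (it is inbound): it has an encrypted payload.
By R13 (it satisfies condition C, it is rate-limited): it is dropped.
By R11 (it is dropped, it is rate-limited): it is inspected.
By R16 (it is inspected, it is rate-limited): it is quarantined.
By R9 (it is quarantined): it meets criterion Q.
By R6 (it meets criterion Q, it meets criterion A, it has an encrypted payload): it is fragmented.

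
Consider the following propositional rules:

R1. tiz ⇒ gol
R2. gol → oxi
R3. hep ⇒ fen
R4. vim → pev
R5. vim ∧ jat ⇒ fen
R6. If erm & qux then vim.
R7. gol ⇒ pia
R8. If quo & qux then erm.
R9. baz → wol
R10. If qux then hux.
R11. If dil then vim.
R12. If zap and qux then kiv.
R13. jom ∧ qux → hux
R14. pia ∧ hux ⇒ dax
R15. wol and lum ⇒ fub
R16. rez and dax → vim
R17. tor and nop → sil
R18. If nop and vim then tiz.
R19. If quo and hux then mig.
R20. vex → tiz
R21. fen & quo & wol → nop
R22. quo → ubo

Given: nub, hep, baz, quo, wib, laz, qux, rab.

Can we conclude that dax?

Yes

fen  (by R3: hep)
erm  (by R8: quo, qux)
wol  (by R9: baz)
hux  (by R10: qux)
nop  (by R21: fen, quo, wol)
vim  (by R6: erm, qux)
tiz  (by R18: nop, vim)
gol  (by R1: tiz)
pia  (by R7: gol)
dax  (by R14: pia, hux)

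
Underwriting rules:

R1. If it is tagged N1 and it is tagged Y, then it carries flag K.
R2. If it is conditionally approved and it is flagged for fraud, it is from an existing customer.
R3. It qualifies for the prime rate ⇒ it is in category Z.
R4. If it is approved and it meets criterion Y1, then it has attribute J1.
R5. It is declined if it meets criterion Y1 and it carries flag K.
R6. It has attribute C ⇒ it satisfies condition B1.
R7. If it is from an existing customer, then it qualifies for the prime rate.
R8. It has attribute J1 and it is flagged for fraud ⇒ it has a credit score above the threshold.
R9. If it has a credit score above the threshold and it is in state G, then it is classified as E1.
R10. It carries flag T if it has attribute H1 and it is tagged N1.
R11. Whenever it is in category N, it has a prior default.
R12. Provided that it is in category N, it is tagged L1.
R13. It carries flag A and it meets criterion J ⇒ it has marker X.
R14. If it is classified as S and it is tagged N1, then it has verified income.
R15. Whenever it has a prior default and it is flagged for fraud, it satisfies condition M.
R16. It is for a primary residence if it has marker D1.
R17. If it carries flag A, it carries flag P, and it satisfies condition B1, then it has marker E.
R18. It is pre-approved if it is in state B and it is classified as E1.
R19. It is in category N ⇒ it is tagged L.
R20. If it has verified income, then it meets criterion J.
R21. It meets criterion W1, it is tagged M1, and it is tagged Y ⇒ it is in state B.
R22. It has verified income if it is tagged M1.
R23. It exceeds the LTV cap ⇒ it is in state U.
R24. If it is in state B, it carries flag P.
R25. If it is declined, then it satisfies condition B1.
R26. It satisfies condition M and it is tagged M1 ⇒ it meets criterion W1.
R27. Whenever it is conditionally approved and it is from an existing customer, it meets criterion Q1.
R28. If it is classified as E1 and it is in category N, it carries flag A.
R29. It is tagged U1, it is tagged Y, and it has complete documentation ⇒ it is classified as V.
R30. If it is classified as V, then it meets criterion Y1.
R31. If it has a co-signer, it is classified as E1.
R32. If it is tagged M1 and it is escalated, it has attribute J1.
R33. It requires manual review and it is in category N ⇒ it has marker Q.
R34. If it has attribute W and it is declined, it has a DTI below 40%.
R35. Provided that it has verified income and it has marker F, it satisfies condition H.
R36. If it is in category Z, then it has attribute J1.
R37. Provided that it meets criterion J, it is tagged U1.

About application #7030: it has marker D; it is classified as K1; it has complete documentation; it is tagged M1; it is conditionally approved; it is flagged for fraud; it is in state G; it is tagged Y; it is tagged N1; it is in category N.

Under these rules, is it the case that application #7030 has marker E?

Yes

By R1 (it is tagged N1, it is tagged Y): it carries flag K.
By R2 (it is conditionally approved, it is flagged for fraud): it is from an existing customer.
By R7 (it is from an existing customer): it qualifies for the prime rate.
By R11 (it is in category N): it has a prior default.
By R15 (it has a prior default, it is flagged for fraud): it satisfies condition M.
By R22 (it is tagged M1): it has verified income.
By R26 (it satisfies condition M, it is tagged M1): it meets criterion W1.
By R3 (it qualifies for the prime rate): it is in category Z.
By R20 (it has verified income): it meets criterion J.
By R21 (it meets criterion W1, it is tagged M1, it is tagged Y): it is in state B.
By R24 (it is in state B): it carries flag P.
By R36 (it is in category Z): it has attribute J1.
By R37 (it meets criterion J): it is tagged U1.
By R8 (it has attribute J1, it is flagged for fraud): it has a credit score above the threshold.
By R9 (it has a credit score above the threshold, it is in state G): it is classified as E1.
By R28 (it is classified as E1, it is in category N): it carries flag A.
By R29 (it is tagged U1, it is tagged Y, it has complete documentation): it is classified as V.
By R30 (it is classified as V): it meets criterion Y1.
By R5 (it meets criterion Y1, it carries flag K): it is declined.
By R25 (it is declined): it satisfies condition B1.
By R17 (it carries flag A, it carries flag P, it satisfies condition B1): it has marker E.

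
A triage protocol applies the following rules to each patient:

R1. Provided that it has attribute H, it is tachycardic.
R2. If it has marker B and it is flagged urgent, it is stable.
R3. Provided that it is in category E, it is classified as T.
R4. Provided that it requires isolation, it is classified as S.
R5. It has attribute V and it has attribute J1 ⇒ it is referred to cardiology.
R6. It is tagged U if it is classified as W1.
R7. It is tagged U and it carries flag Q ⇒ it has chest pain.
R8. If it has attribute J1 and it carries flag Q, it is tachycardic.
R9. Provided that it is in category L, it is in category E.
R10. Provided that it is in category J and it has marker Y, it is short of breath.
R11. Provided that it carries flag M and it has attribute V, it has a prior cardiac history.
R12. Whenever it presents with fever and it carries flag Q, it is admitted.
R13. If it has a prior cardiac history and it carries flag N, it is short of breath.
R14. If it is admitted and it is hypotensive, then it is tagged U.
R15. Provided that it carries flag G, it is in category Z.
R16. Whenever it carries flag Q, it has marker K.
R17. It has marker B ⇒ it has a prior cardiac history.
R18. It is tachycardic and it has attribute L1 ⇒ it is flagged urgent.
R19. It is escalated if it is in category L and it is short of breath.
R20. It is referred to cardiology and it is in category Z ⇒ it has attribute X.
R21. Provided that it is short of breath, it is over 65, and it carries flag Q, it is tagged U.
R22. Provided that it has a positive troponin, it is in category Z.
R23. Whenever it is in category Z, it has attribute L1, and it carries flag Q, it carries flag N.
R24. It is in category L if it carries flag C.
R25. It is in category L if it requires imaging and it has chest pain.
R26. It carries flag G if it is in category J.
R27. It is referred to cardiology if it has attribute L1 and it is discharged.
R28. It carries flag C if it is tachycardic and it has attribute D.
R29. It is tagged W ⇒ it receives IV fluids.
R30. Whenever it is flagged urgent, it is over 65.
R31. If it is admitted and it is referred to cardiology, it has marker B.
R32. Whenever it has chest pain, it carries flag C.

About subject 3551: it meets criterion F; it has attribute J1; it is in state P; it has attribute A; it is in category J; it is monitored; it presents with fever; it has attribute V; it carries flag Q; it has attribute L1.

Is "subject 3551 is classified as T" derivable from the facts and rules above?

Yes

By R5 (it has attribute V, it has attribute J1): it is referred to cardiology.
By R8 (it has attribute J1, it carries flag Q): it is tachycardic.
By R12 (it presents with fever, it carries flag Q): it is admitted.
By R18 (it is tachycardic, it has attribute L1): it is flagged urgent.
By R26 (it is in category J): it carries flag G.
By R30 (it is flagged urgent): it is over 65.
By R31 (it is admitted, it is referred to cardiology): it has marker B.
By R15 (it carries flag G): it is in category Z.
By R17 (it has marker B): it has a prior cardiac history.
By R23 (it is in category Z, it has attribute L1, it carries flag Q): it carries flag N.
By R13 (it has a prior cardiac history, it carries flag N): it is short of breath.
By R21 (it is short of breath, it is over 65, it carries flag Q): it is tagged U.
By R7 (it is tagged U, it carries flag Q): it has chest pain.
By R32 (it has chest pain): it carries flag C.
By R24 (it carries flag C): it is in category L.
By R9 (it is in category L): it is in category E.
By R3 (it is in category E): it is classified as T.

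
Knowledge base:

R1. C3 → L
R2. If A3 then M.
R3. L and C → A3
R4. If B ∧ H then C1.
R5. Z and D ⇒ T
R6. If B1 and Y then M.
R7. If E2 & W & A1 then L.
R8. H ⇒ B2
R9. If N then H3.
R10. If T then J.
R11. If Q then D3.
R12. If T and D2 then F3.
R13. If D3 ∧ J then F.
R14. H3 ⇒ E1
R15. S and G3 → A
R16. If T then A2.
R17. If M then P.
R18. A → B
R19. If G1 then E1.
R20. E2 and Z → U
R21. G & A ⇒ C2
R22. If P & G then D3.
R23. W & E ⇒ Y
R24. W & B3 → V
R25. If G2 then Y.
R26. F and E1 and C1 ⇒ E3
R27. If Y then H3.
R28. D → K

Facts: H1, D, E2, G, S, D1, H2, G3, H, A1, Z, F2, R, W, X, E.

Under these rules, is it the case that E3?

No

Forward chaining from the given facts derives: T, L, B2, J, A, A2, B, U, C2, Y, H3, K, C1, E1.
The only rule concluding E3 is R26, which needs F; that is never established.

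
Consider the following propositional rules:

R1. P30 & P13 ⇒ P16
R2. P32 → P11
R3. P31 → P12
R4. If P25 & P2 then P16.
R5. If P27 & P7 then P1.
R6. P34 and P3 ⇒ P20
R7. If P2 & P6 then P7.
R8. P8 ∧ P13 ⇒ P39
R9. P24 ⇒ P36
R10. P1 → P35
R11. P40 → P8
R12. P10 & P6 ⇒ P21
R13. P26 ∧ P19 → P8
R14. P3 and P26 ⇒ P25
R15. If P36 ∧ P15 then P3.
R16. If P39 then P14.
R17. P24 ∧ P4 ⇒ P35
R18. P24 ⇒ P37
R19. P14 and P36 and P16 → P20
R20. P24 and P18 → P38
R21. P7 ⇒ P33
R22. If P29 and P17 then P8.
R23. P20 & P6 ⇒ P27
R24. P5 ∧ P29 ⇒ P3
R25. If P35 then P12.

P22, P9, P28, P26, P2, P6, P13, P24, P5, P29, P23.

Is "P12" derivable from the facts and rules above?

Forward chaining from the given facts derives: P7, P36, P37, P33, P3, P25, P16.
Rules concluding P12: R3 needs P31; R25 needs P35 — none of these are established.

No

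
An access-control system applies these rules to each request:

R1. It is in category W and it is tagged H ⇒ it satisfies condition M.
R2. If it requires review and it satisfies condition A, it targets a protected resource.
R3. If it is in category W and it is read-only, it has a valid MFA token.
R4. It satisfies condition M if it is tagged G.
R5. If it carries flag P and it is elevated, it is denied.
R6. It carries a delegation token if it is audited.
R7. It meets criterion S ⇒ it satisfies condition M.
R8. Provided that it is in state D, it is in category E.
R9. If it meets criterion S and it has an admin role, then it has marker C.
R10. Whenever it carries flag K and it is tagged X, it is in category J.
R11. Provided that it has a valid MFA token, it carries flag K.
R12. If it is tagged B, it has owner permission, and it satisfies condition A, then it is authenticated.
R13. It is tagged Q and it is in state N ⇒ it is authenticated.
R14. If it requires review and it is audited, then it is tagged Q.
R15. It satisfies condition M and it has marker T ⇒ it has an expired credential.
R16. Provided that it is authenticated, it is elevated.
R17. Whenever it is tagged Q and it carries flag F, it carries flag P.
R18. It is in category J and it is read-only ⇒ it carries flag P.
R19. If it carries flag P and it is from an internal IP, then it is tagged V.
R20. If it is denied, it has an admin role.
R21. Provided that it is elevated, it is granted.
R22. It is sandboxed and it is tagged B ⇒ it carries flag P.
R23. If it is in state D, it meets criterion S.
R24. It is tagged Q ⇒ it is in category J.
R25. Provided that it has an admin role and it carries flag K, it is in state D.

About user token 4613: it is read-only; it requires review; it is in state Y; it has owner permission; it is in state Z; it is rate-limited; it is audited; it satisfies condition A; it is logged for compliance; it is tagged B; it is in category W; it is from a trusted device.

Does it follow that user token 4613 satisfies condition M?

Yes

By R3 (it is in category W, it is read-only): it has a valid MFA token.
By R11 (it has a valid MFA token): it carries flag K.
By R12 (it is tagged B, it has owner permission, it satisfies condition A): it is authenticated.
By R14 (it requires review, it is audited): it is tagged Q.
By R16 (it is authenticated): it is elevated.
By R24 (it is tagged Q): it is in category J.
By R18 (it is in category J, it is read-only): it carries flag P.
By R5 (it carries flag P, it is elevated): it is denied.
By R20 (it is denied): it has an admin role.
By R25 (it has an admin role, it carries flag K): it is in state D.
By R23 (it is in state D): it meets criterion S.
By R7 (it meets criterion S): it satisfies condition M.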